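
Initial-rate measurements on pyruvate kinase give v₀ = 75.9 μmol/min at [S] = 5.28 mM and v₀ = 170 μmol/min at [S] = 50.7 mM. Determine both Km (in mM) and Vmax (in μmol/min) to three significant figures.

In reciprocal form, 1/v = (Km/Vmax)·(1/[S]) + 1/Vmax. The two points give (1/[S], 1/v) = (0.1894, 0.01318) and (0.01972, 0.005882).
Slope = (0.01318 − 0.005882)/(0.1894 − 0.01972) = 0.04298; intercept = 0.01318 − 0.04298×0.1894 = 0.005035.
Vmax = 1/intercept = 199 μmol/min; Km = slope × Vmax = 0.04298 × 199 = 8.54 mM.

Km = 8.54 mM; Vmax = 199 μmol/min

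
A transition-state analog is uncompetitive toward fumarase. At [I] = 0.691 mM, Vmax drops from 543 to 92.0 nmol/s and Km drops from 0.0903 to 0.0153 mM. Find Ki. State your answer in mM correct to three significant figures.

0.141 mM

Uncompetitive: Vmax,app = Vmax/α (and Km,app = Km/α) with α = 1 + [I]/Ki.
α = Vmax/Vmax,app = 543/92.0 = 5.902.
Since α = 1 + [I]/Ki, [I]/Ki = 5.902 − 1 = 4.902 and Ki = 0.691/4.902 = 0.141 mM.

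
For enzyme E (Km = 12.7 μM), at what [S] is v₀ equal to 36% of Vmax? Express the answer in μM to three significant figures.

v/Vmax = [S]/(Km+[S]) = 0.36, so [S] = Km·0.36/(1 − 0.36) = 12.7 × 0.5625.
[S] = 7.14 μM.

7.14 μM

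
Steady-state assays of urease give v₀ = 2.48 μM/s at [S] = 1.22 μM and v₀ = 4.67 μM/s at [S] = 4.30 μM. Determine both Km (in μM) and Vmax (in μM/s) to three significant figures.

Km = 2.31 μM; Vmax = 7.18 μM/s

In reciprocal form, 1/v = (Km/Vmax)·(1/[S]) + 1/Vmax. The two points give (1/[S], 1/v) = (0.8197, 0.4032) and (0.2326, 0.2141).
Slope = (0.4032 − 0.2141)/(0.8197 − 0.2326) = 0.3221; intercept = 0.4032 − 0.3221×0.8197 = 0.1392.
Vmax = 1/intercept = 7.18 μM/s; Km = slope × Vmax = 0.3221 × 7.18 = 2.31 μM.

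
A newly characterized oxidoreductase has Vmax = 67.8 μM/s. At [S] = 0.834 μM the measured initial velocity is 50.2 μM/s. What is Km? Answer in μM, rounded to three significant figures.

0.292 μM

v/Vmax = 50.2/67.8 = 0.7404 = [S]/(Km+[S]).
So Km + [S] = [S]/0.7404 = 1.126 μM, giving Km = 1.126 − 0.834 = 0.292 μM.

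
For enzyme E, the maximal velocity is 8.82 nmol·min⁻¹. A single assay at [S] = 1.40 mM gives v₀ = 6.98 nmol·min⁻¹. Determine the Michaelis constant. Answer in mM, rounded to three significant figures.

0.369 mM

v/Vmax = 6.98/8.82 = 0.7914 = [S]/(Km+[S]).
So Km + [S] = [S]/0.7914 = 1.769 mM, giving Km = 1.769 − 1.40 = 0.369 mM.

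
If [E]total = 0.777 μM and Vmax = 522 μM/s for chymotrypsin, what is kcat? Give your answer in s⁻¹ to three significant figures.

kcat = Vmax/[E]total = 522 μM/s / 0.777 μM = 672 s⁻¹.

672 s⁻¹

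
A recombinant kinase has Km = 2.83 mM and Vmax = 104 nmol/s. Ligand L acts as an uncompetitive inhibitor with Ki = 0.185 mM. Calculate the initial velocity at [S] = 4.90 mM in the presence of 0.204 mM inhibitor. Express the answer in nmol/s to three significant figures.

With α = 1 + [I]/Ki = 1 + 0.204/0.185 = 2.103, the uncompetitive rate law is v = (Vmax/α)·[S] / (Km/α + [S]).
v = (104/2.103)×4.90 / (2.83/2.103 + 4.90) = 242.4/6.246 = 38.8 nmol/s.

38.8 nmol/s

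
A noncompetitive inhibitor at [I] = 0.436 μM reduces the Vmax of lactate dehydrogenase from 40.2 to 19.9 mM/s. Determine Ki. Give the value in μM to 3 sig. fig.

0.427 μM

Noncompetitive: Vmax,app = Vmax/α with α = 1 + [I]/Ki.
α = Vmax/Vmax,app = 40.2/19.9 = 2.020.
Since α = 1 + [I]/Ki, [I]/Ki = 2.020 − 1 = 1.020 and Ki = 0.436/1.020 = 0.427 μM.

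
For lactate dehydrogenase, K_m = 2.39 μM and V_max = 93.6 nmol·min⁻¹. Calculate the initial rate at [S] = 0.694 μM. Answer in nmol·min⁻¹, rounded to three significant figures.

21.1 nmol·min⁻¹

[S]/(Km+[S]) = 0.694/3.084 = 0.2250, the fractional saturation.
v = 0.2250 × Vmax = 0.2250 × 93.6 = 21.1 nmol·min⁻¹.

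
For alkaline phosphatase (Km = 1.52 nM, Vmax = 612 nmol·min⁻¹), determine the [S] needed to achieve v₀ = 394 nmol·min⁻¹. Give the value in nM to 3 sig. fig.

2.75 nM

Rearranging v = Vmax[S]/(Km+[S]) gives [S] = Km·v/(Vmax − v).
[S] = 1.52 × 394 / (612 − 394) = 598.9/218.0 = 2.75 nM.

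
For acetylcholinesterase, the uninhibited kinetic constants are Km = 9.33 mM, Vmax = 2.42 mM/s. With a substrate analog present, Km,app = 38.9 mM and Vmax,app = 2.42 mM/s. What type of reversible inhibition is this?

Km increases (9.33 → 38.9 mM) while Vmax is unchanged — the hallmark of competitive inhibition.

competitive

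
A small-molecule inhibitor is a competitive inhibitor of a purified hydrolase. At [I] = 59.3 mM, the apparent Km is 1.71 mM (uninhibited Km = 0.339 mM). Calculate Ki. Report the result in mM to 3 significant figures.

Competitive: Km,app = α·Km with α = 1 + [I]/Ki.
α = Km,app/Km = 1.71/0.339 = 5.044.
Ki = [I]/(α − 1) = 59.3/4.044 = 14.7 mM.

14.7 mM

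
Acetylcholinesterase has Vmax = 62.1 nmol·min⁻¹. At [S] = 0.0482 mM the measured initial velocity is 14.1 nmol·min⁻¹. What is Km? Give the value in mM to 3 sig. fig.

0.164 mM

From v = Vmax[S]/(Km+[S]), Km = [S](Vmax − v)/v.
Km = 0.0482 × (62.1 − 14.1) / 14.1 = 2.314/14.1 = 0.164 mM.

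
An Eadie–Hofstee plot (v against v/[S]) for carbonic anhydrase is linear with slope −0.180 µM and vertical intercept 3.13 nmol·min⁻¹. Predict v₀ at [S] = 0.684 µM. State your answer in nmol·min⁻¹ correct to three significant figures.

In the Eadie–Hofstee form v = Vmax − Km·(v/[S]), the slope is −Km and the intercept is Vmax, so Km = 0.180 µM and Vmax = 3.13 nmol·min⁻¹.
v = 3.13 × 0.684/(0.180 + 0.684) = 2.48 nmol·min⁻¹.

2.48 nmol·min⁻¹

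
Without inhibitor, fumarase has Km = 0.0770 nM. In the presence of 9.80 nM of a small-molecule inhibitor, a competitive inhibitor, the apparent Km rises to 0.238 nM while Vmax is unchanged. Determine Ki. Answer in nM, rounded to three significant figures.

4.69 nM

Competitive: Km,app = α·Km with α = 1 + [I]/Ki.
α = Km,app/Km = 0.238/0.0770 = 3.091.
Ki = [I]/(α − 1) = 9.80/2.091 = 4.69 nM.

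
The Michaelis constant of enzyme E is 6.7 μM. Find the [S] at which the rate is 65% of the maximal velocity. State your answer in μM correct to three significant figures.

12.4 μM

v/Vmax = [S]/(Km+[S]) = 0.65, so [S] = Km·0.65/(1 − 0.65) = 6.7 × 1.857.
[S] = 12.4 μM.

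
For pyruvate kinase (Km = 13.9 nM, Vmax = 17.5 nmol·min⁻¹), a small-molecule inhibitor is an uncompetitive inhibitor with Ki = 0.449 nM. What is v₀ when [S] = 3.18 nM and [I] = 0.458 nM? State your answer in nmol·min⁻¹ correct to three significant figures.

2.74 nmol·min⁻¹

With α = 1 + [I]/Ki = 1 + 0.458/0.449 = 2.020, the uncompetitive rate law is v = (Vmax/α)·[S] / (Km/α + [S]).
v = (17.5/2.020)×3.18 / (13.9/2.020 + 3.18) = 27.55/10.06 = 2.74 nmol·min⁻¹.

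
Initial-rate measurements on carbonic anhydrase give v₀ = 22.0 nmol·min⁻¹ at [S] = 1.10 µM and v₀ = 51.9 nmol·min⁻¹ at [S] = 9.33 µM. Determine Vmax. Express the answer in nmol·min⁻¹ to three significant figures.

63.4 nmol·min⁻¹

In reciprocal form, 1/v = (Km/Vmax)·(1/[S]) + 1/Vmax. The two points give (1/[S], 1/v) = (0.9091, 0.04545) and (0.1072, 0.01927).
Slope = (0.04545 − 0.01927)/(0.9091 − 0.1072) = 0.03266; intercept = 0.04545 − 0.03266×0.9091 = 0.01577.
Vmax = 1/intercept = 63.4 nmol·min⁻¹; Km = slope × Vmax = 0.03266 × 63.4 = 2.07 µM.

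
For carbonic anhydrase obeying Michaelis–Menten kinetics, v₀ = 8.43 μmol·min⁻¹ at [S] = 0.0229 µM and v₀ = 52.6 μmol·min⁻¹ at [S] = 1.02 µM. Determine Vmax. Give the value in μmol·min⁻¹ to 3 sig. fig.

From v = Vmax[S]/(Km+[S]), each point gives Vmax = v(Km+[S])/[S].
Equating: 8.43(Km+0.0229)/0.0229 = 52.6(Km+1.02)/1.02.
368.1·Km + 8.43 = 51.57·Km + 52.6, so (368.1 − 51.57)·Km = 52.6 − 8.43.
Km = 44.17/316.6 = 0.140 µM; then Vmax = 8.43(0.140+0.0229)/0.0229 = 59.8 μmol·min⁻¹.

59.8 μmol·min⁻¹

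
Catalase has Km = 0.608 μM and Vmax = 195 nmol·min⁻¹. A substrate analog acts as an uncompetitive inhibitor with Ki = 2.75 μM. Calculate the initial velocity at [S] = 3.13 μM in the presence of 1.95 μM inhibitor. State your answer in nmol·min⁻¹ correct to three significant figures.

α = 1 + [I]/Ki = 1 + 1.95/2.75 = 1.709.
For an uncompetitive inhibitor, both parameters are divided by α, giving Vmax/α and Km/α: Km,app = 0.356 μM, Vmax,app = 114 nmol·min⁻¹.
v = Vmax,app·[S]/(Km,app + [S]) = 114 × 3.13/(0.356 + 3.13) = 102 nmol·min⁻¹.

102 nmol·min⁻¹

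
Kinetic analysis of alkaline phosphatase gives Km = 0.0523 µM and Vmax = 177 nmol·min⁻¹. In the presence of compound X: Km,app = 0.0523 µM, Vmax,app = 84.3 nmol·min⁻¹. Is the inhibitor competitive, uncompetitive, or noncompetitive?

Vmax decreases (177 → 84.3 nmol·min⁻¹) while Km is unchanged — pure noncompetitive inhibition.

noncompetitive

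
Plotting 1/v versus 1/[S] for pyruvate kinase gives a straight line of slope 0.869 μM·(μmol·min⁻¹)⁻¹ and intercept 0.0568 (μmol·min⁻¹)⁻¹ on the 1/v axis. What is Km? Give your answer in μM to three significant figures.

15.3 μM

y-intercept = 1/Vmax ⇒ Vmax = 17.6 μmol·min⁻¹; slope = Km/Vmax ⇒ Km = slope × Vmax.
Km = 0.869 × 17.6 = 15.3 μM.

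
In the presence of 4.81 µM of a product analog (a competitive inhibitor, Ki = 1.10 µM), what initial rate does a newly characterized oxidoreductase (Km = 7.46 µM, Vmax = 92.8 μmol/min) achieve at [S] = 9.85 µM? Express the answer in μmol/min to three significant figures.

18.3 μmol/min

α = 1 + [I]/Ki = 1 + 4.81/1.10 = 5.373.
For a competitive inhibitor, Vmax is unchanged and the apparent Km becomes α·Km: Km,app = 40.1 µM, Vmax,app = 92.8 μmol/min.
v = Vmax,app·[S]/(Km,app + [S]) = 92.8 × 9.85/(40.1 + 9.85) = 18.3 μmol/min.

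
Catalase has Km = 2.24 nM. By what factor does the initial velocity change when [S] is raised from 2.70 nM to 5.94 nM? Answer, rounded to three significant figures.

Since Vmax cancels, v₂/v₁ = [S]₂(Km+[S]₁) / [S]₁(Km+[S]₂).
= 5.94×(2.24+2.70) / (2.70×(2.24+5.94)) = 29.34/22.09 = 1.33.

1.33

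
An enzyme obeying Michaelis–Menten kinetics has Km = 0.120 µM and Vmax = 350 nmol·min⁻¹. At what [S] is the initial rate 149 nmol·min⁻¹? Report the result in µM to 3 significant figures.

The required fractional saturation is v/Vmax = 149/350 = 0.4257.
Then [S]/(Km+[S]) = 0.4257 ⇒ [S] = 0.120 × 0.4257/(1 − 0.4257) = 0.0890 µM.

0.0890 µM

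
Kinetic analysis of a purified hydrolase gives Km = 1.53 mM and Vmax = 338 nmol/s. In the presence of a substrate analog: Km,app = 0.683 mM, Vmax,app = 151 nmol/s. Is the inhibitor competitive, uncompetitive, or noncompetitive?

uncompetitive

Both Km and Vmax decrease by the same factor (~2.24-fold) — characteristic of uncompetitive inhibition.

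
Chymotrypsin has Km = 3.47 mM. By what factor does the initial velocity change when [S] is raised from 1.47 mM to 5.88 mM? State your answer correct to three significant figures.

2.11

The fractional saturations are [S]/(Km+[S]) = 1.47/4.940 = 0.2976 and 5.88/9.350 = 0.6289.
v₂/v₁ is just their ratio: 0.6289/0.2976 = 2.11.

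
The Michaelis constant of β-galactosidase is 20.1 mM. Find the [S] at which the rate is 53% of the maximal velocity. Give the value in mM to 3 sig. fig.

v/Vmax = [S]/(Km+[S]) = 0.53, so [S] = Km·0.53/(1 − 0.53) = 20.1 × 1.128.
[S] = 22.7 mM.

22.7 mM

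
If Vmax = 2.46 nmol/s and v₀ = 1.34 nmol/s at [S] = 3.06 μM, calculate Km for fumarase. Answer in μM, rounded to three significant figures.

v/Vmax = 1.34/2.46 = 0.5447 = [S]/(Km+[S]).
So Km + [S] = [S]/0.5447 = 5.618 μM, giving Km = 5.618 − 3.06 = 2.56 μM.

2.56 μM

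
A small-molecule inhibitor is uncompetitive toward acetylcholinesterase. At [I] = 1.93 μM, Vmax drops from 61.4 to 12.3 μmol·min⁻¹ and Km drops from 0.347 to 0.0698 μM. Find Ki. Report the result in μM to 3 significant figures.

Uncompetitive: Vmax,app = Vmax/α (and Km,app = Km/α) with α = 1 + [I]/Ki.
α = Vmax/Vmax,app = 61.4/12.3 = 4.992.
Since α = 1 + [I]/Ki, [I]/Ki = 4.992 − 1 = 3.992 and Ki = 1.93/3.992 = 0.483 μM.

0.483 μM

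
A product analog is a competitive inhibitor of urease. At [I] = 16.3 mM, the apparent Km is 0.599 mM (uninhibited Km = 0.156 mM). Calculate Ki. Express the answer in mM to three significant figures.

Competitive: Km,app = α·Km with α = 1 + [I]/Ki.
α = Km,app/Km = 0.599/0.156 = 3.840.
Since α = 1 + [I]/Ki, [I]/Ki = 3.840 − 1 = 2.840 and Ki = 16.3/2.840 = 5.74 mM.

5.74 mM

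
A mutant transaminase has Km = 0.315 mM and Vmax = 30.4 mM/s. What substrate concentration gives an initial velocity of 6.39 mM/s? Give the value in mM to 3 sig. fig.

The required fractional saturation is v/Vmax = 6.39/30.4 = 0.2102.
Then [S]/(Km+[S]) = 0.2102 ⇒ [S] = 0.315 × 0.2102/(1 − 0.2102) = 0.0838 mM.

0.0838 mM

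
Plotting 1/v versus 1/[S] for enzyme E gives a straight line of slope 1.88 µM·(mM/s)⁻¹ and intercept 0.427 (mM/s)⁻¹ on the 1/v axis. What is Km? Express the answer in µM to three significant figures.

4.40 µM

y-intercept = 1/Vmax ⇒ Vmax = 2.34 mM/s; slope = Km/Vmax ⇒ Km = slope × Vmax.
Km = 1.88 × 2.34 = 4.40 µM.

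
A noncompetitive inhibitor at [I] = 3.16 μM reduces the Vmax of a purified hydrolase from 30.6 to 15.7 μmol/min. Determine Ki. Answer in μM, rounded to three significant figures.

Noncompetitive: Vmax,app = Vmax/α with α = 1 + [I]/Ki.
α = Vmax/Vmax,app = 30.6/15.7 = 1.949.
Since α = 1 + [I]/Ki, [I]/Ki = 1.949 − 1 = 0.9490 and Ki = 3.16/0.9490 = 3.33 μM.

3.33 μM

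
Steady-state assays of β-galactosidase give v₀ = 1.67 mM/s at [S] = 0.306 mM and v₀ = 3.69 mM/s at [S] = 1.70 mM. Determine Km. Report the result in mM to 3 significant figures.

From v = Vmax[S]/(Km+[S]), each point gives Vmax = v(Km+[S])/[S].
Equating: 1.67(Km+0.306)/0.306 = 3.69(Km+1.70)/1.70.
5.458·Km + 1.67 = 2.171·Km + 3.69, so (5.458 − 2.171)·Km = 3.69 − 1.67.
Km = 2.020/3.287 = 0.615 mM; then Vmax = 1.67(0.615+0.306)/0.306 = 5.02 mM/s.

0.615 mM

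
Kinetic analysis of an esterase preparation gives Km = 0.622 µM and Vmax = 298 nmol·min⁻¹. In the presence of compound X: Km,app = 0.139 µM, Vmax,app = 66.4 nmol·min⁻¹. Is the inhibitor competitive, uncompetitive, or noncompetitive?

Both Km and Vmax decrease by the same factor (~4.49-fold) — characteristic of uncompetitive inhibition.

uncompetitive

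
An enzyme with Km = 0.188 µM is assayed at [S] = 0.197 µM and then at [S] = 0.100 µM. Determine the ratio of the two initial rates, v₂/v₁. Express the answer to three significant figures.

0.679

The fractional saturations are [S]/(Km+[S]) = 0.197/0.3850 = 0.5117 and 0.100/0.2880 = 0.3472.
v₂/v₁ is just their ratio: 0.3472/0.5117 = 0.679.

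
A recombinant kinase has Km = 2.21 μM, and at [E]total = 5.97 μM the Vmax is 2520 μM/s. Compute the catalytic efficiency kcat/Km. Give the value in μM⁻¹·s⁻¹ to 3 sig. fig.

191 μM⁻¹·s⁻¹

kcat = Vmax/[E]total = 2520/5.97 = 422 s⁻¹.
kcat/Km = 422/2.21 = 191 μM⁻¹·s⁻¹.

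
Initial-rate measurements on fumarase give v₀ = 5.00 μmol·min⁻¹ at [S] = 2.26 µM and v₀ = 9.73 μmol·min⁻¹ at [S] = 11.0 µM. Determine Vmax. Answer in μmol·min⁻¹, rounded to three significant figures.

In reciprocal form, 1/v = (Km/Vmax)·(1/[S]) + 1/Vmax. The two points give (1/[S], 1/v) = (0.4425, 0.2000) and (0.09091, 0.1028).
Slope = (0.2000 − 0.1028)/(0.4425 − 0.09091) = 0.2765; intercept = 0.2000 − 0.2765×0.4425 = 0.07763.
Vmax = 1/intercept = 12.9 μmol·min⁻¹; Km = slope × Vmax = 0.2765 × 12.9 = 3.56 µM.

12.9 μmol·min⁻¹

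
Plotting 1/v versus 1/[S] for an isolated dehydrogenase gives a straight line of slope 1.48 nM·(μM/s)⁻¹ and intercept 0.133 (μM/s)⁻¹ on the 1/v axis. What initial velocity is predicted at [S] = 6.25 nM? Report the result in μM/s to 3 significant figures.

The y-intercept is 1/Vmax, so Vmax = 1/0.133 = 7.52 μM/s.
The slope is Km/Vmax, so Km = 1.48 × 7.52 = 11.1 nM.
Then v = 7.52 × 6.25/(11.1 + 6.25) = 2.70 μM/s.

2.70 μM/s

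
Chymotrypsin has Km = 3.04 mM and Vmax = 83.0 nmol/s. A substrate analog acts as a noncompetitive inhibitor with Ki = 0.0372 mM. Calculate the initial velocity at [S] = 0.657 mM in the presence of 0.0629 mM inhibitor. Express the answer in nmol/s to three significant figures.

5.48 nmol/s

With α = 1 + [I]/Ki = 1 + 0.0629/0.0372 = 2.691, the noncompetitive rate law is v = (Vmax/α)·[S] / (Km + [S]).
v = (83.0/2.691)×0.657 / (3.04 + 0.657) = 20.27/3.697 = 5.48 nmol/s.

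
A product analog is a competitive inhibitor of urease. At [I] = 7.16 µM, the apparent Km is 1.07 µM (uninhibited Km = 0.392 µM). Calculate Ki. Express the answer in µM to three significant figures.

4.14 µM

Competitive: Km,app = α·Km with α = 1 + [I]/Ki.
α = Km,app/Km = 1.07/0.392 = 2.730.
Ki = [I]/(α − 1) = 7.16/1.730 = 4.14 µM.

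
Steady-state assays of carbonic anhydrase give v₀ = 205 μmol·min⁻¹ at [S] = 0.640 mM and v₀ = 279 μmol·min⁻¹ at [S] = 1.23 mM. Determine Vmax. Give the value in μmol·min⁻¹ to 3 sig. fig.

In reciprocal form, 1/v = (Km/Vmax)·(1/[S]) + 1/Vmax. The two points give (1/[S], 1/v) = (1.562, 0.004878) and (0.8130, 0.003584).
Slope = (0.004878 − 0.003584)/(1.562 − 0.8130) = 0.001726; intercept = 0.004878 − 0.001726×1.562 = 0.002181.
Vmax = 1/intercept = 459 μmol·min⁻¹; Km = slope × Vmax = 0.001726 × 459 = 0.792 mM.

459 μmol·min⁻¹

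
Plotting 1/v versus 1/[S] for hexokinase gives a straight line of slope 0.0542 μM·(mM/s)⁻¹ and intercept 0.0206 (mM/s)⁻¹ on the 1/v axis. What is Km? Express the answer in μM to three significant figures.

2.63 μM

y-intercept = 1/Vmax ⇒ Vmax = 48.5 mM/s; slope = Km/Vmax ⇒ Km = slope × Vmax.
Km = 0.0542 × 48.5 = 2.63 μM.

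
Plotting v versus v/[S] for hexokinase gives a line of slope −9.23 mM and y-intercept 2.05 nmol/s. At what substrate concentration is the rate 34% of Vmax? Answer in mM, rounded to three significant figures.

The Eadie–Hofstee slope gives Km = 9.23 mM (slope = −Km).
v/Vmax = [S]/(Km+[S]) = 0.34 ⇒ [S] = Km·0.34/(1−0.34) = 9.23 × 0.5152 = 4.75 mM.

4.75 mM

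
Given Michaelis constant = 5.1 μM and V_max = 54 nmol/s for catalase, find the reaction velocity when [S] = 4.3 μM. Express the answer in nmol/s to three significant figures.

[S]/(Km+[S]) = 4.3/9.400 = 0.4574, the fractional saturation.
v = 0.4574 × Vmax = 0.4574 × 54 = 24.7 nmol/s.

24.7 nmol/s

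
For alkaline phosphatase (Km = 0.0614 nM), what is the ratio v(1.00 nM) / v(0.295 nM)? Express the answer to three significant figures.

Since Vmax cancels, v₂/v₁ = [S]₂(Km+[S]₁) / [S]₁(Km+[S]₂).
= 1.00×(0.0614+0.295) / (0.295×(0.0614+1.00)) = 0.3564/0.3131 = 1.14.

1.14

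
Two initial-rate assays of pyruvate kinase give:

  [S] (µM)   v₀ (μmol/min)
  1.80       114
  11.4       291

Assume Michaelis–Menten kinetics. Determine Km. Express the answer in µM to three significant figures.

From v = Vmax[S]/(Km+[S]), each point gives Vmax = v(Km+[S])/[S].
Equating: 114(Km+1.80)/1.80 = 291(Km+11.4)/11.4.
63.33·Km + 114 = 25.53·Km + 291, so (63.33 − 25.53)·Km = 291 − 114.
Km = 177.0/37.81 = 4.68 µM; then Vmax = 114(4.68+1.80)/1.80 = 411 μmol/min.

4.68 µM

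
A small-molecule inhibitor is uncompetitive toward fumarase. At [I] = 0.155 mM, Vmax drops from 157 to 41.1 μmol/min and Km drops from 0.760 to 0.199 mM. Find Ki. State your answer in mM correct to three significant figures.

0.0550 mM

Uncompetitive: Vmax,app = Vmax/α (and Km,app = Km/α) with α = 1 + [I]/Ki.
α = Vmax/Vmax,app = 157/41.1 = 3.820.
Since α = 1 + [I]/Ki, [I]/Ki = 3.820 − 1 = 2.820 and Ki = 0.155/2.820 = 0.0550 mM.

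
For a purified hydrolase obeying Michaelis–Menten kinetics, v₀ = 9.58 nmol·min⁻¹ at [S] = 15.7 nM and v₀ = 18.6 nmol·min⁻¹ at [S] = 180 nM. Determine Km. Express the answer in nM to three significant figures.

From v = Vmax[S]/(Km+[S]), each point gives Vmax = v(Km+[S])/[S].
Equating: 9.58(Km+15.7)/15.7 = 18.6(Km+180)/180.
0.6102·Km + 9.58 = 0.1033·Km + 18.6, so (0.6102 − 0.1033)·Km = 18.6 − 9.58.
Km = 9.020/0.5069 = 17.8 nM; then Vmax = 9.58(17.8+15.7)/15.7 = 20.4 nmol·min⁻¹.

17.8 nM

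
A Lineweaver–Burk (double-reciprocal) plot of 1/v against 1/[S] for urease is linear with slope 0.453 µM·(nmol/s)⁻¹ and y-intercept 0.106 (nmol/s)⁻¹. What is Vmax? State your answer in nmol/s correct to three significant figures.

The y-intercept of a Lineweaver–Burk plot equals 1/Vmax, so Vmax = 1/0.106 = 9.43 nmol/s.

9.43 nmol/s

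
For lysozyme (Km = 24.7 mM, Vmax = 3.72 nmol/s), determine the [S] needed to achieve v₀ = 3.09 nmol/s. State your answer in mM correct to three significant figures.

The required fractional saturation is v/Vmax = 3.09/3.72 = 0.8306.
Then [S]/(Km+[S]) = 0.8306 ⇒ [S] = 24.7 × 0.8306/(1 − 0.8306) = 121 mM.

121 mM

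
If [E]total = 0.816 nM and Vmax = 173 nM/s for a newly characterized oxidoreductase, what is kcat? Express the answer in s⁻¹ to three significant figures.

212 s⁻¹

kcat = Vmax/[E]total = 173 nM/s / 0.816 nM = 212 s⁻¹.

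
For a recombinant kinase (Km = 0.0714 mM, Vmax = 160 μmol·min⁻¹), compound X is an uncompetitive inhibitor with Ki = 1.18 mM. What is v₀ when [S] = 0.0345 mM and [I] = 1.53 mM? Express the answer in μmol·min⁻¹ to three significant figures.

With α = 1 + [I]/Ki = 1 + 1.53/1.18 = 2.297, the uncompetitive rate law is v = (Vmax/α)·[S] / (Km/α + [S]).
v = (160/2.297)×0.0345 / (0.0714/2.297 + 0.0345) = 2.404/0.06559 = 36.6 μmol·min⁻¹.

36.6 μmol·min⁻¹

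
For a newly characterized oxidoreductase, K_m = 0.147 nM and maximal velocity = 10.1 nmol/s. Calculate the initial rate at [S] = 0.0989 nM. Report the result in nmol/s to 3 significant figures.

4.06 nmol/s

v = Vmax·[S]/(Km + [S]) = 10.1 × 0.0989 / (0.147 + 0.0989)
  = 0.9989 / 0.2459 = 4.06 nmol/s.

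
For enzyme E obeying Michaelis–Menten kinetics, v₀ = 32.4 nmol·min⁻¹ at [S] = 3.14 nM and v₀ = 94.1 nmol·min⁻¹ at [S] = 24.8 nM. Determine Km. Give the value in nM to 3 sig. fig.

In reciprocal form, 1/v = (Km/Vmax)·(1/[S]) + 1/Vmax. The two points give (1/[S], 1/v) = (0.3185, 0.03086) and (0.04032, 0.01063).
Slope = (0.03086 − 0.01063)/(0.3185 − 0.04032) = 0.07276; intercept = 0.03086 − 0.07276×0.3185 = 0.007693.
Vmax = 1/intercept = 130 nmol·min⁻¹; Km = slope × Vmax = 0.07276 × 130 = 9.46 nM.

9.46 nM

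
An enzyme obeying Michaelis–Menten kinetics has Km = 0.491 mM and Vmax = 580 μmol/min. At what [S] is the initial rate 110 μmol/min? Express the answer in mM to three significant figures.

The required fractional saturation is v/Vmax = 110/580 = 0.1897.
Then [S]/(Km+[S]) = 0.1897 ⇒ [S] = 0.491 × 0.1897/(1 − 0.1897) = 0.115 mM.

0.115 mM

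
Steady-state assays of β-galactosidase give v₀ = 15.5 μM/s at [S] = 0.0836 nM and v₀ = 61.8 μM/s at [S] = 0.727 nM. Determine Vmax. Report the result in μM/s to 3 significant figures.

101 μM/s

From v = Vmax[S]/(Km+[S]), each point gives Vmax = v(Km+[S])/[S].
Equating: 15.5(Km+0.0836)/0.0836 = 61.8(Km+0.727)/0.727.
185.4·Km + 15.5 = 85.01·Km + 61.8, so (185.4 − 85.01)·Km = 61.8 − 15.5.
Km = 46.30/100.4 = 0.461 nM; then Vmax = 15.5(0.461+0.0836)/0.0836 = 101 μM/s.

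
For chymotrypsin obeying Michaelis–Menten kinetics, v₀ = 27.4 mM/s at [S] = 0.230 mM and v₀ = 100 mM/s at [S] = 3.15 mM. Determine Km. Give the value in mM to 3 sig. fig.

0.831 mM

From v = Vmax[S]/(Km+[S]), each point gives Vmax = v(Km+[S])/[S].
Equating: 27.4(Km+0.230)/0.230 = 100(Km+3.15)/3.15.
119.1·Km + 27.4 = 31.75·Km + 100, so (119.1 − 31.75)·Km = 100 − 27.4.
Km = 72.60/87.38 = 0.831 mM; then Vmax = 27.4(0.831+0.230)/0.230 = 126 mM/s.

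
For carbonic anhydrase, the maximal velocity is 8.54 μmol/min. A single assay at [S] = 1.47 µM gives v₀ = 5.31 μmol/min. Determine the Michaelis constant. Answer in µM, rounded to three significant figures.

v/Vmax = 5.31/8.54 = 0.6218 = [S]/(Km+[S]).
So Km + [S] = [S]/0.6218 = 2.364 µM, giving Km = 2.364 − 1.47 = 0.894 µM.

0.894 µM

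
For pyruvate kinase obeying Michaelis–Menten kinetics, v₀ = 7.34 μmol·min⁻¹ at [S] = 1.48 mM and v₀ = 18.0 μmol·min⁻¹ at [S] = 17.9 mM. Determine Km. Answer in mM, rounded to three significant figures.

2.70 mM

In reciprocal form, 1/v = (Km/Vmax)·(1/[S]) + 1/Vmax. The two points give (1/[S], 1/v) = (0.6757, 0.1362) and (0.05587, 0.05556).
Slope = (0.1362 − 0.05556)/(0.6757 − 0.05587) = 0.1302; intercept = 0.1362 − 0.1302×0.6757 = 0.04828.
Vmax = 1/intercept = 20.7 μmol·min⁻¹; Km = slope × Vmax = 0.1302 × 20.7 = 2.70 mM.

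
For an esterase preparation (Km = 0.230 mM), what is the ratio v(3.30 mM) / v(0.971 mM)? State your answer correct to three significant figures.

The fractional saturations are [S]/(Km+[S]) = 0.971/1.201 = 0.8085 and 3.30/3.530 = 0.9348.
v₂/v₁ is just their ratio: 0.9348/0.8085 = 1.16.

1.16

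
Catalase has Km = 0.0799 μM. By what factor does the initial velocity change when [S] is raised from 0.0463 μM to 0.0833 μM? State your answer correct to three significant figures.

1.39

The fractional saturations are [S]/(Km+[S]) = 0.0463/0.1262 = 0.3669 and 0.0833/0.1632 = 0.5104.
v₂/v₁ is just their ratio: 0.5104/0.3669 = 1.39.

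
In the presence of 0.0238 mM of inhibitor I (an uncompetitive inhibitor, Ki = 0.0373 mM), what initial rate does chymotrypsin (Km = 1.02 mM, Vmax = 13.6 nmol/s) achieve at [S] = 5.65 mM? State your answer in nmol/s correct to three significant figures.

With α = 1 + [I]/Ki = 1 + 0.0238/0.0373 = 1.638, the uncompetitive rate law is v = (Vmax/α)·[S] / (Km/α + [S]).
v = (13.6/1.638)×5.65 / (1.02/1.638 + 5.65) = 46.91/6.273 = 7.48 nmol/s.

7.48 nmol/s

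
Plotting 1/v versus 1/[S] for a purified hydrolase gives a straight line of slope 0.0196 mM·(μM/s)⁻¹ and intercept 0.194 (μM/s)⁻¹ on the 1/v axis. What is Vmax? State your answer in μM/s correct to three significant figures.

5.15 μM/s

The y-intercept of a Lineweaver–Burk plot equals 1/Vmax, so Vmax = 1/0.194 = 5.15 μM/s.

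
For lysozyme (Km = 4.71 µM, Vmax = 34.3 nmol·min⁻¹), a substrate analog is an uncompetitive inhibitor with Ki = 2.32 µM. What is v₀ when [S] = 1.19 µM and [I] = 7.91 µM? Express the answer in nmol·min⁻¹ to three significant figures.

4.10 nmol·min⁻¹

α = 1 + [I]/Ki = 1 + 7.91/2.32 = 4.409.
For an uncompetitive inhibitor, both parameters are divided by α, giving Vmax/α and Km/α: Km,app = 1.07 µM, Vmax,app = 7.78 nmol·min⁻¹.
v = Vmax,app·[S]/(Km,app + [S]) = 7.78 × 1.19/(1.07 + 1.19) = 4.10 nmol·min⁻¹.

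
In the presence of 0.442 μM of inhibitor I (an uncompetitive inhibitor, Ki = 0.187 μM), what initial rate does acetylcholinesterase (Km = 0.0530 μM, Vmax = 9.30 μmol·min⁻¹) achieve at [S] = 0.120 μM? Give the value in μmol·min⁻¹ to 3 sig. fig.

2.44 μmol·min⁻¹

With α = 1 + [I]/Ki = 1 + 0.442/0.187 = 3.364, the uncompetitive rate law is v = (Vmax/α)·[S] / (Km/α + [S]).
v = (9.30/3.364)×0.120 / (0.0530/3.364 + 0.120) = 0.3318/0.1358 = 2.44 μmol·min⁻¹.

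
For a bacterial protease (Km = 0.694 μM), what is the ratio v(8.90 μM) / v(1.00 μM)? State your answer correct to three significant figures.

1.57

Since Vmax cancels, v₂/v₁ = [S]₂(Km+[S]₁) / [S]₁(Km+[S]₂).
= 8.90×(0.694+1.00) / (1.00×(0.694+8.90)) = 15.08/9.594 = 1.57.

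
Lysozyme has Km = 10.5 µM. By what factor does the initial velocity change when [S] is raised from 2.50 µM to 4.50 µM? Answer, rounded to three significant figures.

1.56

The fractional saturations are [S]/(Km+[S]) = 2.50/13.00 = 0.1923 and 4.50/15.00 = 0.3000.
v₂/v₁ is just their ratio: 0.3000/0.1923 = 1.56.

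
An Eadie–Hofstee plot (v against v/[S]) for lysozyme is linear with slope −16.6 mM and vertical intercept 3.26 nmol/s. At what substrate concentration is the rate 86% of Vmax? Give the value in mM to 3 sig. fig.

102 mM

The Eadie–Hofstee slope gives Km = 16.6 mM (slope = −Km).
v/Vmax = [S]/(Km+[S]) = 0.86 ⇒ [S] = Km·0.86/(1−0.86) = 16.6 × 6.143 = 102 mM.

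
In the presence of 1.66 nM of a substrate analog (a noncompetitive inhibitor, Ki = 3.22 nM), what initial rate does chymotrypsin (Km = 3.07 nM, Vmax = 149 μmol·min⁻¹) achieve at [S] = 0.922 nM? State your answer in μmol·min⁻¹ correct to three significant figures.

22.7 μmol·min⁻¹

α = 1 + [I]/Ki = 1 + 1.66/3.22 = 1.516.
For a noncompetitive inhibitor, Vmax is reduced to Vmax/α while Km is unchanged: Km,app = 3.07 nM, Vmax,app = 98.3 μmol·min⁻¹.
v = Vmax,app·[S]/(Km,app + [S]) = 98.3 × 0.922/(3.07 + 0.922) = 22.7 μmol·min⁻¹.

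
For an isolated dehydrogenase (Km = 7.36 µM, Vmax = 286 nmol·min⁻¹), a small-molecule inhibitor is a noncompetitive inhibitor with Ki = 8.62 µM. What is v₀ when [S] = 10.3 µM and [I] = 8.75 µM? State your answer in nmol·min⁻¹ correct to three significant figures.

With α = 1 + [I]/Ki = 1 + 8.75/8.62 = 2.015, the noncompetitive rate law is v = (Vmax/α)·[S] / (Km + [S]).
v = (286/2.015)×10.3 / (7.36 + 10.3) = 1462/17.66 = 82.8 nmol·min⁻¹.

82.8 nmol·min⁻¹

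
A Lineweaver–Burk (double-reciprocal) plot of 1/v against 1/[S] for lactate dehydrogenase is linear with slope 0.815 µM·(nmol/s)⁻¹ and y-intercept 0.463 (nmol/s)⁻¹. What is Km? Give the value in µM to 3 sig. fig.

1.76 µM

y-intercept = 1/Vmax ⇒ Vmax = 2.16 nmol/s; slope = Km/Vmax ⇒ Km = slope × Vmax.
Km = 0.815 × 2.16 = 1.76 µM.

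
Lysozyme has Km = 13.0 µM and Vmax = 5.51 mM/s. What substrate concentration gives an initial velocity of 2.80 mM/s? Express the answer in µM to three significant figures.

13.4 µM

Rearranging v = Vmax[S]/(Km+[S]) gives [S] = Km·v/(Vmax − v).
[S] = 13.0 × 2.80 / (5.51 − 2.80) = 36.40/2.710 = 13.4 µM.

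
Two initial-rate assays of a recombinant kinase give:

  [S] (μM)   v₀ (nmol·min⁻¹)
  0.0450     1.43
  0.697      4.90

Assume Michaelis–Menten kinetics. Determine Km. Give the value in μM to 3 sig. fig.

0.140 μM

From v = Vmax[S]/(Km+[S]), each point gives Vmax = v(Km+[S])/[S].
Equating: 1.43(Km+0.0450)/0.0450 = 4.90(Km+0.697)/0.697.
31.78·Km + 1.43 = 7.030·Km + 4.90, so (31.78 − 7.030)·Km = 4.90 − 1.43.
Km = 3.470/24.75 = 0.140 μM; then Vmax = 1.43(0.140+0.0450)/0.0450 = 5.89 nmol·min⁻¹.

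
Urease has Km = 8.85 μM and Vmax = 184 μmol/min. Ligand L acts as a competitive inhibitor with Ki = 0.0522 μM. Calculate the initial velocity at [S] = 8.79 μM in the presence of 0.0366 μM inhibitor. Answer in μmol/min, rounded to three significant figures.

67.8 μmol/min

α = 1 + [I]/Ki = 1 + 0.0366/0.0522 = 1.701.
For a competitive inhibitor, Vmax is unchanged and the apparent Km becomes α·Km: Km,app = 15.1 μM, Vmax,app = 184 μmol/min.
v = Vmax,app·[S]/(Km,app + [S]) = 184 × 8.79/(15.1 + 8.79) = 67.8 μmol/min.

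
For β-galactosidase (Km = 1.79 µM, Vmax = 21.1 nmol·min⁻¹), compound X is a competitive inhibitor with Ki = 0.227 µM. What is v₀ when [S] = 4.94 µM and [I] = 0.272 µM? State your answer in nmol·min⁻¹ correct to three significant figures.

11.7 nmol·min⁻¹

α = 1 + [I]/Ki = 1 + 0.272/0.227 = 2.198.
For a competitive inhibitor, Vmax is unchanged and the apparent Km becomes α·Km: Km,app = 3.93 µM, Vmax,app = 21.1 nmol·min⁻¹.
v = Vmax,app·[S]/(Km,app + [S]) = 21.1 × 4.94/(3.93 + 4.94) = 11.7 nmol·min⁻¹.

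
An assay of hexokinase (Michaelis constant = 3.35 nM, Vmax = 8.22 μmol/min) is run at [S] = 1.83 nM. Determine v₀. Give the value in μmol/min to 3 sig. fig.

v = Vmax·[S]/(Km + [S]) = 8.22 × 1.83 / (3.35 + 1.83)
  = 15.04 / 5.180 = 2.90 μmol/min.

2.90 μmol/min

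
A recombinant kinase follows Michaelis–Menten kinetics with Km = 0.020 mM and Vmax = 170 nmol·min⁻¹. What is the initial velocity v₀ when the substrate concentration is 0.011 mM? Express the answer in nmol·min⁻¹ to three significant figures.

v = Vmax·[S]/(Km + [S]) = 170 × 0.011 / (0.020 + 0.011)
  = 1.870 / 0.03100 = 60.3 nmol·min⁻¹.

60.3 nmol·min⁻¹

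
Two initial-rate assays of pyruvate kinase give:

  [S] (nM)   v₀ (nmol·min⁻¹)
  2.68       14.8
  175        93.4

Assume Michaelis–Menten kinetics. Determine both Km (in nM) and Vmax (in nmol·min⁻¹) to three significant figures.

Km = 15.8 nM; Vmax = 102 nmol·min⁻¹

In reciprocal form, 1/v = (Km/Vmax)·(1/[S]) + 1/Vmax. The two points give (1/[S], 1/v) = (0.3731, 0.06757) and (0.005714, 0.01071).
Slope = (0.06757 − 0.01071)/(0.3731 − 0.005714) = 0.1548; intercept = 0.06757 − 0.1548×0.3731 = 0.009822.
Vmax = 1/intercept = 102 nmol·min⁻¹; Km = slope × Vmax = 0.1548 × 102 = 15.8 nM.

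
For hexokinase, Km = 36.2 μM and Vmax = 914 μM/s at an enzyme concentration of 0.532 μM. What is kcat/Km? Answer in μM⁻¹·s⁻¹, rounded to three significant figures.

kcat = Vmax/[E]total = 914/0.532 = 1720 s⁻¹.
kcat/Km = 1720/36.2 = 47.5 μM⁻¹·s⁻¹.

47.5 μM⁻¹·s⁻¹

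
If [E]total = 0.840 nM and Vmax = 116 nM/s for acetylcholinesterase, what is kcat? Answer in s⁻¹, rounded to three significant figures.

138 s⁻¹

kcat = Vmax/[E]total = 116 nM/s / 0.840 nM = 138 s⁻¹.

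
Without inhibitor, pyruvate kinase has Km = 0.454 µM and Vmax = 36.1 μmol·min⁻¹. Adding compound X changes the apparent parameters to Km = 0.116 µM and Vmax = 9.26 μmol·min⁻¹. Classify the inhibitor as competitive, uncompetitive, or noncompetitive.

Both Km and Vmax decrease by the same factor (~3.90-fold) — characteristic of uncompetitive inhibition.

uncompetitive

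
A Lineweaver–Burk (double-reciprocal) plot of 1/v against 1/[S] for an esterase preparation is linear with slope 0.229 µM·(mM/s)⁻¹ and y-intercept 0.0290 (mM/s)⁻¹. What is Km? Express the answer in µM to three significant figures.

y-intercept = 1/Vmax ⇒ Vmax = 34.5 mM/s; slope = Km/Vmax ⇒ Km = slope × Vmax.
Km = 0.229 × 34.5 = 7.90 µM.

7.90 µM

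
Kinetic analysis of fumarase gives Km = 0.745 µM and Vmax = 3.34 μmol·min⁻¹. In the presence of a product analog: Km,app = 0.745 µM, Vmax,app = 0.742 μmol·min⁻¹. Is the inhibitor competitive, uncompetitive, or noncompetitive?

noncompetitive

Vmax decreases (3.34 → 0.742 μmol·min⁻¹) while Km is unchanged — pure noncompetitive inhibition.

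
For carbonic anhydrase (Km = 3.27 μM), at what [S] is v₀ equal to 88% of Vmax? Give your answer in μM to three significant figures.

v/Vmax = [S]/(Km+[S]) = 0.88, so [S] = Km·0.88/(1 − 0.88) = 3.27 × 7.333.
[S] = 24.0 μM.

24.0 μM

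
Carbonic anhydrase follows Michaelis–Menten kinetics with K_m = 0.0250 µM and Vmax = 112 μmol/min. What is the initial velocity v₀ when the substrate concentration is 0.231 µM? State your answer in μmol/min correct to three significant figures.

[S]/(Km+[S]) = 0.231/0.2560 = 0.9023, the fractional saturation.
v = 0.9023 × Vmax = 0.9023 × 112 = 101 μmol/min.

101 μmol/min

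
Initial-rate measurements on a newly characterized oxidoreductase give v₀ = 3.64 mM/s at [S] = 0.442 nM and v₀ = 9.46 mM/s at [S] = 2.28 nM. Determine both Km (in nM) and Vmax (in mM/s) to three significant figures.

From v = Vmax[S]/(Km+[S]), each point gives Vmax = v(Km+[S])/[S].
Equating: 3.64(Km+0.442)/0.442 = 9.46(Km+2.28)/2.28.
8.235·Km + 3.64 = 4.149·Km + 9.46, so (8.235 − 4.149)·Km = 9.46 − 3.64.
Km = 5.820/4.086 = 1.42 nM; then Vmax = 3.64(1.42+0.442)/0.442 = 15.4 mM/s.

Km = 1.42 nM; Vmax = 15.4 mM/s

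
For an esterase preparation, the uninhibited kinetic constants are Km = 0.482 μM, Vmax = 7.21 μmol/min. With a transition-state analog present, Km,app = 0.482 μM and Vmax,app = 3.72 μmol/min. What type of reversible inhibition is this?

Vmax decreases (7.21 → 3.72 μmol/min) while Km is unchanged — pure noncompetitive inhibition.

noncompetitive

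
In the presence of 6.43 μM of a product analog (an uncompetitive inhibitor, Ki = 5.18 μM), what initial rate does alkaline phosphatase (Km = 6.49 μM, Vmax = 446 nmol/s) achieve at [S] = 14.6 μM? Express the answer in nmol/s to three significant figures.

166 nmol/s

With α = 1 + [I]/Ki = 1 + 6.43/5.18 = 2.241, the uncompetitive rate law is v = (Vmax/α)·[S] / (Km/α + [S]).
v = (446/2.241)×14.6 / (6.49/2.241 + 14.6) = 2905/17.50 = 166 nmol/s.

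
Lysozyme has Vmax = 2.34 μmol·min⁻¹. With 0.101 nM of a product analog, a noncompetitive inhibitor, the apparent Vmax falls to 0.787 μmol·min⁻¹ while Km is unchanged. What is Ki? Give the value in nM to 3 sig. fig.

0.0512 nM

Noncompetitive: Vmax,app = Vmax/α with α = 1 + [I]/Ki.
α = Vmax/Vmax,app = 2.34/0.787 = 2.973.
Since α = 1 + [I]/Ki, [I]/Ki = 2.973 − 1 = 1.973 and Ki = 0.101/1.973 = 0.0512 nM.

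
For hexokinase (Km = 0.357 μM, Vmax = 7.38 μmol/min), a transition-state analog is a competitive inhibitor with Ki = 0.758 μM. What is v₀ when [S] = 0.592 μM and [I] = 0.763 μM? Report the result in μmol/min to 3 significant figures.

3.34 μmol/min

α = 1 + [I]/Ki = 1 + 0.763/0.758 = 2.007.
For a competitive inhibitor, Vmax is unchanged and the apparent Km becomes α·Km: Km,app = 0.716 μM, Vmax,app = 7.38 μmol/min.
v = Vmax,app·[S]/(Km,app + [S]) = 7.38 × 0.592/(0.716 + 0.592) = 3.34 μmol/min.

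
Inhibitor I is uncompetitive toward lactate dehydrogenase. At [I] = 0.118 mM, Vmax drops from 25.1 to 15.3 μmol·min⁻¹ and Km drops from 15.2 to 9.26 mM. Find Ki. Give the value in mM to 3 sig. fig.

Uncompetitive: Vmax,app = Vmax/α (and Km,app = Km/α) with α = 1 + [I]/Ki.
α = Vmax/Vmax,app = 25.1/15.3 = 1.641.
Ki = [I]/(α − 1) = 0.118/0.6405 = 0.184 mM.

0.184 mM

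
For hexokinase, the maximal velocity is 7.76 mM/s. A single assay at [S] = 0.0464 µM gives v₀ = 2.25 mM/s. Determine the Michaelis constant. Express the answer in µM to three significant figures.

0.114 µM

From v = Vmax[S]/(Km+[S]), Km = [S](Vmax − v)/v.
Km = 0.0464 × (7.76 − 2.25) / 2.25 = 0.2557/2.25 = 0.114 µM.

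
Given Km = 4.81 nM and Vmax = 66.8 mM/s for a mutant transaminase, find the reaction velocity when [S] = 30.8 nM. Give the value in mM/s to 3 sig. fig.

57.8 mM/s

[S]/(Km+[S]) = 30.8/35.61 = 0.8649, the fractional saturation.
v = 0.8649 × Vmax = 0.8649 × 66.8 = 57.8 mM/s.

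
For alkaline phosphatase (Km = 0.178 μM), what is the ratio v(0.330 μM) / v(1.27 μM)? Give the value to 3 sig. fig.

0.741

The fractional saturations are [S]/(Km+[S]) = 1.27/1.448 = 0.8771 and 0.330/0.5080 = 0.6496.
v₂/v₁ is just their ratio: 0.6496/0.8771 = 0.741.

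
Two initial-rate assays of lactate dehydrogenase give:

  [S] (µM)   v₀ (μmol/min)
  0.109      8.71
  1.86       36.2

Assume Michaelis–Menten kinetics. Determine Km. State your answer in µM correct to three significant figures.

From v = Vmax[S]/(Km+[S]), each point gives Vmax = v(Km+[S])/[S].
Equating: 8.71(Km+0.109)/0.109 = 36.2(Km+1.86)/1.86.
79.91·Km + 8.71 = 19.46·Km + 36.2, so (79.91 − 19.46)·Km = 36.2 − 8.71.
Km = 27.49/60.45 = 0.455 µM; then Vmax = 8.71(0.455+0.109)/0.109 = 45.1 μmol/min.

0.455 µM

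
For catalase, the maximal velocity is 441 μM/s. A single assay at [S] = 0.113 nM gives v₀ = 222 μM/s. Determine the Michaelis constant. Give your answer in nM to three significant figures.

v/Vmax = 222/441 = 0.5034 = [S]/(Km+[S]).
So Km + [S] = [S]/0.5034 = 0.2245 nM, giving Km = 0.2245 − 0.113 = 0.111 nM.

0.111 nM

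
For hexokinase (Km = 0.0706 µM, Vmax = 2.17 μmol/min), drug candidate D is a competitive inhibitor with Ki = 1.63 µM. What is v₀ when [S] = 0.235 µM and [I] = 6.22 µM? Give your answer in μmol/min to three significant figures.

With α = 1 + [I]/Ki = 1 + 6.22/1.63 = 4.816, the competitive rate law is v = Vmax[S] / (αKm + [S]).
v = 2.17×0.235 / (4.816×0.0706 + 0.235) = 0.5099/0.5750 = 0.887 μmol/min.

0.887 μmol/min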